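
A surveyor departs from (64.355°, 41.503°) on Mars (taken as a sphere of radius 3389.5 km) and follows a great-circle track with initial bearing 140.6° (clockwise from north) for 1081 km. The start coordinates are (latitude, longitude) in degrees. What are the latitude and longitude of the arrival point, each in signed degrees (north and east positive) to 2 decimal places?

48.69°, 59.05°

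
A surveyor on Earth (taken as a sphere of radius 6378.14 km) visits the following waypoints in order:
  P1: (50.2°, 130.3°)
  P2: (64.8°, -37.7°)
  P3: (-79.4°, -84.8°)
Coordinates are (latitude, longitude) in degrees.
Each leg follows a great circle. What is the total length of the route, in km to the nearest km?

23527 km

Leg P1→P2: central angle 1.1279 rad, distance 7193.8 km.
Leg P2→P3: central angle 2.5609 rad, distance 16333.6 km.
Total: 7193.8 + 16333.6 ≈ 23527 km.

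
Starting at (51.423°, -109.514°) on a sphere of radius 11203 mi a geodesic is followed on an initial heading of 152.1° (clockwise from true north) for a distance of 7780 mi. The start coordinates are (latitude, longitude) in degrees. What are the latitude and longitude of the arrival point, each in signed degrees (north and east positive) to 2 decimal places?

14.36°, -91.51°

Angular distance δ = d/R = 7780/11203 = 0.69446 rad; initial bearing θ = 2.6546 rad.
sin φ₂ = sin φ₁ cos δ + cos φ₁ sin δ cos θ = (0.7818)(0.7684) + (0.6236)(0.6400)(-0.8838) = 0.2480, so φ₂ = 14.36°.
Δλ = atan2(sin θ sin δ cos φ₁, cos δ − sin φ₁ sin φ₂) = atan2(0.1867, 0.5745) = 18.006°.
λ₂ = -109.514° + 18.006° = -91.51°.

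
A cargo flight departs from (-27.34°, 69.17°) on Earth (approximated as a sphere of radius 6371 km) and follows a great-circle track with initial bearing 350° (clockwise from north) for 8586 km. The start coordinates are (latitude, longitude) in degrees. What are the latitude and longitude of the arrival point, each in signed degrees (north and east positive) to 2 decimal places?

48.72°, 54.30°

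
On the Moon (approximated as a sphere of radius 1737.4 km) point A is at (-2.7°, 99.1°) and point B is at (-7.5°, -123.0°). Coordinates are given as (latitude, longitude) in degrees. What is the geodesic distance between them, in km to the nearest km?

4147 km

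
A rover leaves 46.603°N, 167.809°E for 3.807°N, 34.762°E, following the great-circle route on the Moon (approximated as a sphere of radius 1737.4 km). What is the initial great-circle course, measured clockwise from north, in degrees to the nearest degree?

With φ₁ = 0.8134, φ₂ = 0.0664, Δλ = -2.3221 rad, the forward-azimuth formula gives
θ = atan2( sin Δλ cos φ₂ , cos φ₁ sin φ₂ − sin φ₁ cos φ₂ cos Δλ ) = atan2(-0.7292, 0.5405) = -53.45°.
Adding 360° brings this into [0°, 360°): 307°.

307°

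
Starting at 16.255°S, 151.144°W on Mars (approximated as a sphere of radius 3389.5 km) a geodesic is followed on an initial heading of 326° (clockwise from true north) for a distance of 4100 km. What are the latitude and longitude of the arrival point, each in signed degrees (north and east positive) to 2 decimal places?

40.21°, 165.62°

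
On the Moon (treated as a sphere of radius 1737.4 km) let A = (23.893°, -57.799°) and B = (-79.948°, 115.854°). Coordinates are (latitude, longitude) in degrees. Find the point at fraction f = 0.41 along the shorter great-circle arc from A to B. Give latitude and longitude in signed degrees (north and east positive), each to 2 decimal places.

-26.88°, -56.64°

The central angle between A and B is δ = 2.1621 rad.
With f = 0.41, the slerp weights are sin((1−f)δ)/sin δ = 1.1524 and sin(fδ)/sin δ = 0.9333.
Weighted sum of the unit vectors: (1.1524)·(0.4872,-0.7737,0.4050) + (0.9333)·(-0.0761,0.1571,-0.9846) = (0.4904, -0.7450, -0.4522).
Converting back: φ = atan2(z, √(x²+y²)) = -26.88°, λ = atan2(y, x) = -56.64°.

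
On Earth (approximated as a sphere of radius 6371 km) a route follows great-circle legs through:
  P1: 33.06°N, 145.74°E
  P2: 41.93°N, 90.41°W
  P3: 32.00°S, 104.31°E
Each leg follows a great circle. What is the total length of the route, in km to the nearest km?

28206 km

Leg P1→P2: central angle 1.5536 rad, distance 9897.9 km.
Leg P2→P3: central angle 2.8736 rad, distance 18307.9 km.
Total: 9897.9 + 18307.9 ≈ 28206 km.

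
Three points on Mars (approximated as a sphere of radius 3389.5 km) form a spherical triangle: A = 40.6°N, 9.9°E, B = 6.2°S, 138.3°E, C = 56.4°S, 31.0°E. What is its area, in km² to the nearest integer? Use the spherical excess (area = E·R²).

Side lengths (central angles): a = 1.6445, b = 1.7214, c = 2.1402 rad; semiperimeter s = 2.7531.
By l'Huilier's theorem, tan(E/4) = √[tan(s/2) tan((s−a)/2) tan((s−b)/2) tan((s−c)/2)], giving spherical excess E = 2.5773 rad.
Area = E·R² = 2.5773 × (3389.5)² ≈ 29610249 km².

29610249 km²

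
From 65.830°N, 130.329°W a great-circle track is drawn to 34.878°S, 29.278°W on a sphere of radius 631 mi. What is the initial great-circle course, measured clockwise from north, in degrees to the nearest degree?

96°

With φ₁ = 1.1490, φ₂ = -0.6087, Δλ = 1.7637 rad, the forward-azimuth formula gives
θ = atan2( sin Δλ cos φ₂ , cos φ₁ sin φ₂ − sin φ₁ cos φ₂ cos Δλ ) = atan2(0.8052, -0.0907) = 96.42°.
So the initial bearing is 96°.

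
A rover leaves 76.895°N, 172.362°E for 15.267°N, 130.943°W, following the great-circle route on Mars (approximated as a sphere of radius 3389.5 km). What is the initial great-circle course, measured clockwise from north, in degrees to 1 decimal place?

119.5°

With φ₁ = 1.3421, φ₂ = 0.2665, Δλ = 0.9895 rad, the forward-azimuth formula gives
θ = atan2( sin Δλ cos φ₂ , cos φ₁ sin φ₂ − sin φ₁ cos φ₂ cos Δλ ) = atan2(0.8063, -0.4562) = 119.50°.
So the initial bearing is 119.5°.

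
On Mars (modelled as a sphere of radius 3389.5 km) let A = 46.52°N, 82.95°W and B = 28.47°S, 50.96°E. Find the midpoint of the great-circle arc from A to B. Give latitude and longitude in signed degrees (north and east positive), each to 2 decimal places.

The central angle between A and B is δ = 2.4425 rad.
With f = 0.5, the slerp weights are sin((1−f)δ)/sin δ = 1.4599 and sin(fδ)/sin δ = 1.4599.
Weighted sum of the unit vectors: (1.4599)·(0.0845,-0.6829,0.7256) + (1.4599)·(0.5537,0.6828,-0.4767) = (0.9316, -0.0002, 0.3634).
Converting back: φ = atan2(z, √(x²+y²)) = 21.31°, λ = atan2(y, x) = -0.01°.

21.31°, -0.01°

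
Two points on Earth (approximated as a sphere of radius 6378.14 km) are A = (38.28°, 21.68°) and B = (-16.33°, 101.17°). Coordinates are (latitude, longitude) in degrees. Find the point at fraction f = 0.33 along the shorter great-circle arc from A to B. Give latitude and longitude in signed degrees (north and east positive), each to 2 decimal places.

23.80°, 53.16°

The central angle between A and B is δ = 1.6076 rad.
With f = 0.33, the slerp weights are sin((1−f)δ)/sin δ = 0.8812 and sin(fδ)/sin δ = 0.5063.
Weighted sum of the unit vectors: (0.8812)·(0.7295,0.2900,0.6195) + (0.5063)·(-0.1859,0.9415,-0.2812) = (0.5487, 0.7322, 0.4035).
Converting back: φ = atan2(z, √(x²+y²)) = 23.80°, λ = atan2(y, x) = 53.16°.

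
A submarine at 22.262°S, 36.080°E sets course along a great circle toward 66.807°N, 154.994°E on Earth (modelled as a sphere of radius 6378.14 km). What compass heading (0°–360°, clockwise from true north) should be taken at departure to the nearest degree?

With φ₁ = -0.3885, φ₂ = 1.1660, Δλ = 2.0754 rad, the forward-azimuth formula gives
θ = atan2( sin Δλ cos φ₂ , cos φ₁ sin φ₂ − sin φ₁ cos φ₂ cos Δλ ) = atan2(0.3447, 0.7785) = 23.88°.
So the initial bearing is 24°.

24°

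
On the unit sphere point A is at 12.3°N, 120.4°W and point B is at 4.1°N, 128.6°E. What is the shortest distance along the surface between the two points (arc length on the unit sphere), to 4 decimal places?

1.9114

With latitudes φ₁ = 12.300°, φ₂ = 4.100° and longitude difference Δλ = -111.000°:
cos c = sin φ₁ sin φ₂ + cos φ₁ cos φ₂ cos Δλ = (0.2130)(0.0715) + (0.9770)(0.9974)(-0.3584) = -0.33401,
so c = arccos(-0.33401) = 1.91136 rad.
On the unit sphere the arc length equals the central angle: 1.9114.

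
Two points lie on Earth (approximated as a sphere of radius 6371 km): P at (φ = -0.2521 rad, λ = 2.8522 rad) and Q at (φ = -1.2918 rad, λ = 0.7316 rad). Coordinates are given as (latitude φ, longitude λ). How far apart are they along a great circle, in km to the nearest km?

With latitudes φ₁ = -14.444°, φ₂ = -74.015° and longitude difference Δλ = -121.501°:
Haversine: a = sin²(Δφ/2) + cos φ₁ cos φ₂ sin²(Δλ/2) = 0.2468 + (0.9684)(0.2754)(0.7613) = 0.44978.
Central angle c = 2·arcsin(√a) = 1.47018 rad.
Distance = R·c = 6371 × 1.4702 ≈ 9367 km.

9367 km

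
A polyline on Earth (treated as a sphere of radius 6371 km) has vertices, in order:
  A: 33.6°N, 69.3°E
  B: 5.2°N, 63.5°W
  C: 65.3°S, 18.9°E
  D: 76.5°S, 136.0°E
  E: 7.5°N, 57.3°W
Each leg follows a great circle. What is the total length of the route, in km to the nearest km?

Leg A→B: central angle 2.1100 rad, distance 13442.7 km.
Leg B→C: central angle 1.5981 rad, distance 10181.5 km.
Leg C→D: central angle 0.5754 rad, distance 3666.0 km.
Leg D→E: central angle 1.9307 rad, distance 12300.3 km.
Total: 13442.7 + 10181.5 + 3666.0 + 12300.3 ≈ 39590 km.

39590 km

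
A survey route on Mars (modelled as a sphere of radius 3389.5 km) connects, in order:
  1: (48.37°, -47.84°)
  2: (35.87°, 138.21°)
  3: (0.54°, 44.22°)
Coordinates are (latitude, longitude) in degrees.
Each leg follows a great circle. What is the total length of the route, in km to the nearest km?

Leg 1→2: central angle 1.6683 rad, distance 5654.8 km.
Leg 2→3: central angle 1.6217 rad, distance 5496.7 km.
Total: 5654.8 + 5496.7 ≈ 11151 km.

11151 km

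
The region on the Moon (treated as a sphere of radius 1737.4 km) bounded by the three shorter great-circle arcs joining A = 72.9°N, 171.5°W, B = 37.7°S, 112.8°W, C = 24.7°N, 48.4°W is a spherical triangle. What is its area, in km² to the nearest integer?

4722133 km²

Side lengths (central angles): a = 1.5157, b = 1.3145, c = 2.0529 rad; semiperimeter s = 2.4415.
By l'Huilier's theorem, tan(E/4) = √[tan(s/2) tan((s−a)/2) tan((s−b)/2) tan((s−c)/2)], giving spherical excess E = 1.5644 rad.
Area = E·R² = 1.5644 × (1737.4)² ≈ 4722133 km².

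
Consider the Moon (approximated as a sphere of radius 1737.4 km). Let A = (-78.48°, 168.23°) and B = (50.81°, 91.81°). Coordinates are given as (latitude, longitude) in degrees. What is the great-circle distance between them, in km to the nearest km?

In radians: φ₁ = -1.3697, φ₂ = 0.8868, Δλ = -76.420° = -1.3338 rad.
Haversine: a = sin²(Δφ/2) + cos φ₁ cos φ₂ sin²(Δλ/2) = 0.8166 + (0.1997)(0.6319)(0.3826) = 0.86491.
Central angle c = 2·arcsin(√a) = 2.38884 rad.
Distance = R·c = 1737.4 × 2.3888 ≈ 4150 km.

4150 km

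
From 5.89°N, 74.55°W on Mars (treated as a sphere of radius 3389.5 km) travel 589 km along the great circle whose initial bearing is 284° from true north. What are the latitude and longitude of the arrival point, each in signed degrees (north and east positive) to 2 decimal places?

8.20°, -84.31°

Angular distance δ = d/R = 589/3389.5 = 0.17377 rad; initial bearing θ = 4.9567 rad.
sin φ₂ = sin φ₁ cos δ + cos φ₁ sin δ cos θ = (0.1026)(0.9849) + (0.9947)(0.1729)(0.2419) = 0.1427, so φ₂ = 8.20°.
Δλ = atan2(sin θ sin δ cos φ₁, cos δ − sin φ₁ sin φ₂) = atan2(-0.1669, 0.9703) = -9.759°.
λ₂ = -74.550° − 9.759° = -84.31°.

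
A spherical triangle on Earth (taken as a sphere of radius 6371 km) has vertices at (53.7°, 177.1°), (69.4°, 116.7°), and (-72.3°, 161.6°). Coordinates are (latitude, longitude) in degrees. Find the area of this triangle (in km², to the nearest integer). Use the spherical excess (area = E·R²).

45223481 km²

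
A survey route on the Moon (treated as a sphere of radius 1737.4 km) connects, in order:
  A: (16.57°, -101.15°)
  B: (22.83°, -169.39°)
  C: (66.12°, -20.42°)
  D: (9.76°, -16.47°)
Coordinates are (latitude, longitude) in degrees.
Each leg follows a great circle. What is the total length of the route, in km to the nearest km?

Leg A→B: central angle 1.1173 rad, distance 1941.1 km.
Leg B→C: central angle 1.5357 rad, distance 2668.2 km.
Leg C→D: central angle 0.9848 rad, distance 1711.0 km.
Total: 1941.1 + 2668.2 + 1711.0 ≈ 6320 km.

6320 km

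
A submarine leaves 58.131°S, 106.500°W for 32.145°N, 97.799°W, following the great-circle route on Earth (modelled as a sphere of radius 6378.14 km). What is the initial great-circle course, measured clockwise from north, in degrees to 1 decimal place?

Δλ = 8.701° = 0.1519 rad.
y = sin Δλ · cos φ₂ = (0.1513)(0.8467) = 0.1281
x = cos φ₁ sin φ₂ − sin φ₁ cos φ₂ cos Δλ = (0.5280)(0.5321) − (-0.8493)(0.8467)(0.9885) = 0.9917
θ = atan2(y, x) = 7.36°, so the bearing is 7.4°.

7.4°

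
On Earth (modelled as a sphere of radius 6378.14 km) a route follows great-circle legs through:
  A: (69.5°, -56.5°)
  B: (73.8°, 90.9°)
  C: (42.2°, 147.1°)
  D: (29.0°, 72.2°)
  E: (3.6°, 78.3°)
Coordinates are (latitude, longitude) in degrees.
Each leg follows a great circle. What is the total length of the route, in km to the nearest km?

Leg A→B: central angle 0.6143 rad, distance 3918.2 km.
Leg B→C: central angle 0.7074 rad, distance 4512.2 km.
Leg C→D: central angle 1.0536 rad, distance 6720.0 km.
Leg D→E: central angle 0.4547 rad, distance 2900.1 km.
Total: 3918.2 + 4512.2 + 6720.0 + 2900.1 ≈ 18051 km.

18051 km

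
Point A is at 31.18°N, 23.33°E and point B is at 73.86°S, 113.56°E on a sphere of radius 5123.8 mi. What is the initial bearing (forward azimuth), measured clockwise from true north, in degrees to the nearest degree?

Δλ = 90.230° = 1.5748 rad.
y = sin Δλ · cos φ₂ = (1.0000)(0.2780) = 0.2780
x = cos φ₁ sin φ₂ − sin φ₁ cos φ₂ cos Δλ = (0.8555)(-0.9606) − (0.5177)(0.2780)(-0.0040) = -0.8212
θ = atan2(y, x) = 161.30°, so the bearing is 161°.

161°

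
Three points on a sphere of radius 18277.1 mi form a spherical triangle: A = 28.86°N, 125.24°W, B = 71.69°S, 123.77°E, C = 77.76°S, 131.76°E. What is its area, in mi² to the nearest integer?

60427292 mi²

Side lengths (central angles): a = 0.1119, b = 2.1100, c = 2.1613 rad; semiperimeter s = 2.1916.
By l'Huilier's theorem, tan(E/4) = √[tan(s/2) tan((s−a)/2) tan((s−b)/2) tan((s−c)/2)], giving spherical excess E = 0.1809 rad.
Area = E·R² = 0.1809 × (18277.1)² ≈ 60427292 mi².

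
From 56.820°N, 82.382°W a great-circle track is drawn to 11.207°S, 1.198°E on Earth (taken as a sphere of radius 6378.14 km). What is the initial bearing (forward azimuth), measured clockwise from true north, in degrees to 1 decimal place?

101.5°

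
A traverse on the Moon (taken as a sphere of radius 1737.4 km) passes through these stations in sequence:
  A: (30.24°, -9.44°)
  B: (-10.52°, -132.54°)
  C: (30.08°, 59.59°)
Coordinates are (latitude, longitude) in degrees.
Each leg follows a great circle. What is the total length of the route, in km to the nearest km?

8526 km

Leg A→B: central angle 2.1601 rad, distance 3753.0 km.
Leg B→C: central angle 2.7474 rad, distance 4773.3 km.
Total: 3753.0 + 4773.3 ≈ 8526 km.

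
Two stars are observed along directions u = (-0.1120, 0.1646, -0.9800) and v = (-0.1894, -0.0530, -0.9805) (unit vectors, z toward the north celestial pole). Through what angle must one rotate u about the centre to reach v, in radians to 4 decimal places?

u·v = 0.9734; |u| = 1.0000, |v| = 1.0000.
cos θ = (u·v)/(|u||v|) = 0.9733, so θ = 0.2315 rad.

0.2315 rad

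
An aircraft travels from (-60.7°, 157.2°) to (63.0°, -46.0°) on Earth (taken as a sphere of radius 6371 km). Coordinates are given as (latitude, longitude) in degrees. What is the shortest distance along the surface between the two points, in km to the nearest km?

Let φ₁ = -1.0594 rad, φ₂ = 1.0996 rad, and Δλ = 2.7367 rad.
cos c = sin φ₁ sin φ₂ + cos φ₁ cos φ₂ cos Δλ = (-0.8721)(0.8910) + (0.4894)(0.4540)(-0.9191) = -0.98123,
so c = arccos(-0.98123) = 2.94753 rad.
Distance = R·c = 6371 × 2.9475 ≈ 18779 km.

18779 km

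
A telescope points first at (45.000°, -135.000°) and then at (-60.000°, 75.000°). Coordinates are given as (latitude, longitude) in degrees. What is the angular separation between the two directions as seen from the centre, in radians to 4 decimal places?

2.7352 rad

With latitudes φ₁ = 45.000°, φ₂ = -60.000° and longitude difference Δλ = -150.000°:
Haversine: a = sin²(Δφ/2) + cos φ₁ cos φ₂ sin²(Δλ/2) = 0.6294 + (0.7071)(0.5000)(0.9330) = 0.95928.
Central angle c = 2·arcsin(√a) = 2.73521 rad.
So the angular separation is 2.7352 rad.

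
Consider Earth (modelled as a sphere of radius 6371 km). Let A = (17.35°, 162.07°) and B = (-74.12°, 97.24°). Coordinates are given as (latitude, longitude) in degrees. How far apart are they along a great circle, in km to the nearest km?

Let φ₁ = 0.3028 rad, φ₂ = -1.2936 rad, and Δλ = -1.1315 rad.
cos c = sin φ₁ sin φ₂ + cos φ₁ cos φ₂ cos Δλ = (0.2982)(-0.9618) + (0.9545)(0.2736)(0.4253) = -0.17575,
so c = arccos(-0.17575) = 1.74746 rad.
Distance = R·c = 6371 × 1.7475 ≈ 11133 km.

11133 km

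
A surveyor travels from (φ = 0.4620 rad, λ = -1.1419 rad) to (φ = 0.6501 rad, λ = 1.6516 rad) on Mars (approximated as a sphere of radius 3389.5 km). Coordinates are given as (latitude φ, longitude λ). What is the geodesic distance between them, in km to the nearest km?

Let φ₁ = 0.4620 rad, φ₂ = 0.6501 rad, and Δλ = 2.7935 rad.
Haversine: a = sin²(Δφ/2) + cos φ₁ cos φ₂ sin²(Δλ/2) = 0.0088 + (0.8952)(0.7960)(0.9700) = 0.70002.
Central angle c = 2·arcsin(√a) = 1.98236 rad.
Distance = R·c = 3389.5 × 1.9824 ≈ 6719 km.

6719 km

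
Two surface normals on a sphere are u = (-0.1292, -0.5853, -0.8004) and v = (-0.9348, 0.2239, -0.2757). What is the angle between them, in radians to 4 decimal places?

1.3588 rad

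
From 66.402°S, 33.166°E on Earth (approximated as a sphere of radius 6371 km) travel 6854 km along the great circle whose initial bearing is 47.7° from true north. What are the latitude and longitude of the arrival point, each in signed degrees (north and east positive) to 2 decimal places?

-11.43°, 74.77°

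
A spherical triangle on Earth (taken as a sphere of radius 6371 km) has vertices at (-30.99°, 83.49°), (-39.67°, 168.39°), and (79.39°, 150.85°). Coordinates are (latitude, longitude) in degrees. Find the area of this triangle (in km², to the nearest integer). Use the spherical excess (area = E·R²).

84188269 km²

Side lengths (central angles): a = 2.0855, b = 2.0323, c = 1.1730 rad; semiperimeter s = 2.6455.
By l'Huilier's theorem, tan(E/4) = √[tan(s/2) tan((s−a)/2) tan((s−b)/2) tan((s−c)/2)], giving spherical excess E = 2.0741 rad.
Area = E·R² = 2.0741 × (6371)² ≈ 84188269 km².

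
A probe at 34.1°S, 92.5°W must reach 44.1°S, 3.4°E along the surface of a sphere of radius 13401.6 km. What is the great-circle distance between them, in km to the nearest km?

16558 km

In radians: φ₁ = -0.5952, φ₂ = -0.7697, Δλ = 95.900° = 1.6738 rad.
cos c = sin φ₁ sin φ₂ + cos φ₁ cos φ₂ cos Δλ = (-0.5606)(-0.6959) + (0.8281)(0.7181)(-0.1028) = 0.32903,
so c = arccos(0.32903) = 1.23552 rad.
Distance = R·c = 13401.6 × 1.2355 ≈ 16558 km.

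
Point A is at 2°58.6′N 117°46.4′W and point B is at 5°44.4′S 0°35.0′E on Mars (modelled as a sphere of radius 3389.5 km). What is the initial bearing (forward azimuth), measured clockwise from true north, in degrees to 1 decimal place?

Δλ = 118.357° = 2.0657 rad.
y = sin Δλ · cos φ₂ = (0.8800)(0.9950) = 0.8756
x = cos φ₁ sin φ₂ − sin φ₁ cos φ₂ cos Δλ = (0.9987)(-0.1000) − (0.0519)(0.9950)(-0.4750) = -0.0753
θ = atan2(y, x) = 94.92°, so the bearing is 94.9°.

94.9°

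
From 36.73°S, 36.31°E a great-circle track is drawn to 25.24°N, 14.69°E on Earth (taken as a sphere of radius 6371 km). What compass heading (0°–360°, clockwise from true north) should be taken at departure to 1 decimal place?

338.5°

Δλ = -21.620° = -0.3773 rad.
y = sin Δλ · cos φ₂ = (-0.3684)(0.9045) = -0.3333
x = cos φ₁ sin φ₂ − sin φ₁ cos φ₂ cos Δλ = (0.8015)(0.4264) − (-0.5980)(0.9045)(0.9296) = 0.8446
θ = atan2(y, x) = -21.53°; adding 360° gives 338.5°.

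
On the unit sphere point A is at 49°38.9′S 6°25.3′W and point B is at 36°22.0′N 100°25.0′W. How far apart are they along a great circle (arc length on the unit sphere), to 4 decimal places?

2.0808

Let φ₁ = -0.8665 rad, φ₂ = 0.6347 rad, and Δλ = -1.6405 rad.
Haversine: a = sin²(Δφ/2) + cos φ₁ cos φ₂ sin²(Δλ/2) = 0.4653 + (0.6475)(0.8052)(0.5348) = 0.74410.
Central angle c = 2·arcsin(√a) = 2.08083 rad.
On the unit sphere the arc length equals the central angle: 2.0808.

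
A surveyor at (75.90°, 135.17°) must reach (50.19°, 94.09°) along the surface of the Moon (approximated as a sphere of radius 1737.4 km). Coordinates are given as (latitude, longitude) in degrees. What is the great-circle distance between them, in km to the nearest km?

922 km

Let φ₁ = 1.3247 rad, φ₂ = 0.8760 rad, and Δλ = -0.7170 rad.
cos c = sin φ₁ sin φ₂ + cos φ₁ cos φ₂ cos Δλ = (0.9699)(0.7682) + (0.2436)(0.6402)(0.7538) = 0.86260,
so c = arccos(0.86260) = 0.53041 rad.
Distance = R·c = 1737.4 × 0.5304 ≈ 922 km.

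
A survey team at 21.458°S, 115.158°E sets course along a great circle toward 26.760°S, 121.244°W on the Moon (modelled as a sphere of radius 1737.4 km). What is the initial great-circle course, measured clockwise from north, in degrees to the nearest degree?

129°

With φ₁ = -0.3745, φ₂ = -0.4671, Δλ = 2.1572 rad, the forward-azimuth formula gives
θ = atan2( sin Δλ cos φ₂ , cos φ₁ sin φ₂ − sin φ₁ cos φ₂ cos Δλ ) = atan2(0.7437, -0.5998) = 128.89°.
So the initial bearing is 129°.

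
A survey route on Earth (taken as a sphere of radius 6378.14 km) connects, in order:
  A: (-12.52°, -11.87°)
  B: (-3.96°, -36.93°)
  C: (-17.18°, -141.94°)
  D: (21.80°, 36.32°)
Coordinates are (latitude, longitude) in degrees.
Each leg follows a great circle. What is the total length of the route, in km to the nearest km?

33885 km

Leg A→B: central angle 0.4574 rad, distance 2917.7 km.
Leg B→C: central angle 1.7992 rad, distance 11475.7 km.
Leg C→D: central angle 3.0560 rad, distance 19491.8 km.
Total: 2917.7 + 11475.7 + 19491.8 ≈ 33885 km.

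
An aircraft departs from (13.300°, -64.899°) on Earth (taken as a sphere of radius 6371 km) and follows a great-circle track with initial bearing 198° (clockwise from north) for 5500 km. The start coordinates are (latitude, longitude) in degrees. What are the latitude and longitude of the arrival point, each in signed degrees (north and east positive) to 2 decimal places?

-33.63°, -81.28°

Angular distance δ = d/R = 5500/6371 = 0.86329 rad; initial bearing θ = 3.4558 rad.
sin φ₂ = sin φ₁ cos δ + cos φ₁ sin δ cos θ = (0.2300)(0.6499) + (0.9732)(0.7600)(-0.9511) = -0.5539, so φ₂ = -33.63°.
Δλ = atan2(sin θ sin δ cos φ₁, cos δ − sin φ₁ sin φ₂) = atan2(-0.2285, 0.7774) = -16.384°.
λ₂ = -64.899° − 16.384° = -81.28°.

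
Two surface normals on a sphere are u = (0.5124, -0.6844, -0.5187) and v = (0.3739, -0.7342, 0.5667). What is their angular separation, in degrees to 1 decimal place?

66.4°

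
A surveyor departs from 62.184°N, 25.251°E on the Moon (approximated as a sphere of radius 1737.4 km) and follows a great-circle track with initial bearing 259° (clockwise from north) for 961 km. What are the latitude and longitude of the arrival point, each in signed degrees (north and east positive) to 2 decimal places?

44.89°, -21.46°

Angular distance δ = d/R = 961/1737.4 = 0.55313 rad; initial bearing θ = 4.5204 rad.
sin φ₂ = sin φ₁ cos δ + cos φ₁ sin δ cos θ = (0.8845)(0.8509) + (0.4666)(0.5253)(-0.1908) = 0.7058, so φ₂ = 44.89°.
Δλ = atan2(sin θ sin δ cos φ₁, cos δ − sin φ₁ sin φ₂) = atan2(-0.2406, 0.2266) = -46.715°.
λ₂ = 25.251° − 46.715° = -21.46°.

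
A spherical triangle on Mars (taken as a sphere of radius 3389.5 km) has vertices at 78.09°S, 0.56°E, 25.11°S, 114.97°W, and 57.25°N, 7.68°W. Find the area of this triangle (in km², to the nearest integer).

Side lengths (central angles): a = 2.0973, b = 2.3638, c = 1.2295 rad; semiperimeter s = 2.8453.
By l'Huilier's theorem, tan(E/4) = √[tan(s/2) tan((s−a)/2) tan((s−b)/2) tan((s−c)/2)], giving spherical excess E = 2.7516 rad.
Area = E·R² = 2.7516 × (3389.5)² ≈ 31611859 km².

31611859 km²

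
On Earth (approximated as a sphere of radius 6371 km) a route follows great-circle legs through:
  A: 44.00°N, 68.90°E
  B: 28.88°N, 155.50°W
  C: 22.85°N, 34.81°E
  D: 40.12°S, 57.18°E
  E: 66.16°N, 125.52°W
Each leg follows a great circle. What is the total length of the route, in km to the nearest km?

Leg A→B: central angle 1.6856 rad, distance 10738.8 km.
Leg B→C: central angle 2.2222 rad, distance 14157.9 km.
Leg C→D: central angle 1.1577 rad, distance 7375.9 km.
Leg D→E: central angle 2.6863 rad, distance 17114.6 km.
Total: 10738.8 + 14157.9 + 7375.9 + 17114.6 ≈ 49387 km.

49387 km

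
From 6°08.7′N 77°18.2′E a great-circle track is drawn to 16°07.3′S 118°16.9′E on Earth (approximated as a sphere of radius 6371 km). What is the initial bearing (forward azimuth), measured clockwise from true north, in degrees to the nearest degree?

Δλ = 40.978° = 0.7152 rad.
y = sin Δλ · cos φ₂ = (0.6558)(0.9607) = 0.6300
x = cos φ₁ sin φ₂ − sin φ₁ cos φ₂ cos Δλ = (0.9943)(-0.2777) − (0.1070)(0.9607)(0.7550) = -0.3537
θ = atan2(y, x) = 119.31°, so the bearing is 119°.

119°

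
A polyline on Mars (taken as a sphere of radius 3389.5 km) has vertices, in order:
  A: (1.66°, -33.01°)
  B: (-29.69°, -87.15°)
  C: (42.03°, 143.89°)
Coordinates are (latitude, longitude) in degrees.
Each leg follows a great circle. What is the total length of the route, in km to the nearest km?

11706 km

Leg A→B: central angle 1.0537 rad, distance 3571.6 km.
Leg B→C: central angle 2.3999 rad, distance 8134.6 km.
Total: 3571.6 + 8134.6 ≈ 11706 km.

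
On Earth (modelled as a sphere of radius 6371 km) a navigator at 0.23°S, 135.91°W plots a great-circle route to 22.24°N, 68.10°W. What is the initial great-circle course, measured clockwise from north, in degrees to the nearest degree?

66°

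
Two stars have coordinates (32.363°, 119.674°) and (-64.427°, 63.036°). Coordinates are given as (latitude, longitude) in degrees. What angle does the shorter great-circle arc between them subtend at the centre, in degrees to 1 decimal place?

With latitudes φ₁ = 32.363°, φ₂ = -64.427° and longitude difference Δλ = -56.638°:
cos c = sin φ₁ sin φ₂ + cos φ₁ cos φ₂ cos Δλ = (0.5353)(-0.9020) + (0.8447)(0.4317)(0.5499) = -0.28233,
so c = arccos(-0.28233) = 1.85702 rad.
So the angular separation is 106.4°.

106.4°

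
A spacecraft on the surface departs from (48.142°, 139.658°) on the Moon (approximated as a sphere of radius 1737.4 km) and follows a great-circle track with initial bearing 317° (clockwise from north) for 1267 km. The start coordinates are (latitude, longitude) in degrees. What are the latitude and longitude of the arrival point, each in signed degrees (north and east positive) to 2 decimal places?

Angular distance δ = d/R = 1267/1737.4 = 0.72925 rad; initial bearing θ = 5.5327 rad.
sin φ₂ = sin φ₁ cos δ + cos φ₁ sin δ cos θ = (0.7448)(0.7457) + (0.6673)(0.6663)(0.7314) = 0.8806, so φ₂ = 61.71°.
Δλ = atan2(sin θ sin δ cos φ₁, cos δ − sin φ₁ sin φ₂) = atan2(-0.3032, 0.0898) = -73.497°.
λ₂ = 139.658° − 73.497° = 66.16°.

61.71°, 66.16°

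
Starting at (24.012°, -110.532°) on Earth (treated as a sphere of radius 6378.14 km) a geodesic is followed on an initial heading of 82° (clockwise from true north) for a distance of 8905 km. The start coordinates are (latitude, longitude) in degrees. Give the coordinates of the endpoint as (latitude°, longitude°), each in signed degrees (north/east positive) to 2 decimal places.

Angular distance δ = d/R = 8905/6378.14 = 1.39618 rad; initial bearing θ = 1.4312 rad.
sin φ₂ = sin φ₁ cos δ + cos φ₁ sin δ cos θ = (0.4069)(0.1737) + (0.9135)(0.9848)(0.1392) = 0.1959, so φ₂ = 11.30°.
Δλ = atan2(sin θ sin δ cos φ₁, cos δ − sin φ₁ sin φ₂) = atan2(0.8908, 0.0940) = 83.975°.
λ₂ = -110.532° + 83.975° = -26.56°.

11.30°, -26.56°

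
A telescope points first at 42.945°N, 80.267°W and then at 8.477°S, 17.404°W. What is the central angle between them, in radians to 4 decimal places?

1.3389 rad

In radians: φ₁ = 0.7495, φ₂ = -0.1480, Δλ = 62.863° = 1.0972 rad.
Haversine: a = sin²(Δφ/2) + cos φ₁ cos φ₂ sin²(Δλ/2) = 0.1882 + (0.7320)(0.9891)(0.2719) = 0.38510.
Central angle c = 2·arcsin(√a) = 1.33892 rad.
So the angular separation is 1.3389 rad.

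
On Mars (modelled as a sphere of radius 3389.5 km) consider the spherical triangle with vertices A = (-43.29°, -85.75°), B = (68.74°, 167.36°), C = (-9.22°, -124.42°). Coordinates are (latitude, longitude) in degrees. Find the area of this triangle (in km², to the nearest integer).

5543575 km²

Side lengths (central angles): a = 1.5873, b = 0.8355, c = 2.3684 rad; semiperimeter s = 2.3956.
By l'Huilier's theorem, tan(E/4) = √[tan(s/2) tan((s−a)/2) tan((s−b)/2) tan((s−c)/2)], giving spherical excess E = 0.4825 rad.
Area = E·R² = 0.4825 × (3389.5)² ≈ 5543575 km².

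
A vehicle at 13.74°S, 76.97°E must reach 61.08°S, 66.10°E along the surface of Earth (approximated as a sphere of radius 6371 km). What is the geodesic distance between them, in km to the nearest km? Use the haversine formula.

5337 km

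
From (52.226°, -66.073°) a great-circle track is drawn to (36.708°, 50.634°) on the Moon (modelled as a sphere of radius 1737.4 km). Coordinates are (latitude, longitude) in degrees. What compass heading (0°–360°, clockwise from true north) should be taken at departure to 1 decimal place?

47.7°

Δλ = 116.707° = 2.0369 rad.
y = sin Δλ · cos φ₂ = (0.8933)(0.8017) = 0.7162
x = cos φ₁ sin φ₂ − sin φ₁ cos φ₂ cos Δλ = (0.6125)(0.5977) − (0.7904)(0.8017)(-0.4494) = 0.6509
θ = atan2(y, x) = 47.73°, so the bearing is 47.7°.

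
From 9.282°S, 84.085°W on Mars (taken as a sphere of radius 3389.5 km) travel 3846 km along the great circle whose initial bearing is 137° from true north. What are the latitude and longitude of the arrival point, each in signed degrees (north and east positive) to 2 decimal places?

-46.25°, -20.72°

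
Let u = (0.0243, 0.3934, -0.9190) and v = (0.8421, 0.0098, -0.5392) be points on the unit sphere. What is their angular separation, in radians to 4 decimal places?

u·v = 0.5198; |u| = 1.0000, |v| = 1.0000.
cos θ = (u·v)/(|u||v|) = 0.5199, so θ = 1.0241 rad.

1.0241 rad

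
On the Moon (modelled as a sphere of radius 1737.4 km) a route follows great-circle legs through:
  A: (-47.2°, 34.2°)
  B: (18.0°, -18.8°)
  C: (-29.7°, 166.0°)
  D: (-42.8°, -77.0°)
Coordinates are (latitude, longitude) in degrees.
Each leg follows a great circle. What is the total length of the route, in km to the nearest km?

10172 km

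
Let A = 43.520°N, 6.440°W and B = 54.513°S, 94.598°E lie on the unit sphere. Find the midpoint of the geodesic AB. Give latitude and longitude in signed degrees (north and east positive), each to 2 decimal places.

-8.53°, 36.42°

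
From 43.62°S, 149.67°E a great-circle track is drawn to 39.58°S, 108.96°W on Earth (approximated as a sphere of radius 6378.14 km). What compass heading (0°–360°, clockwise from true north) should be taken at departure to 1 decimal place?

With φ₁ = -0.7613, φ₂ = -0.6908, Δλ = 1.7692 rad, the forward-azimuth formula gives
θ = atan2( sin Δλ cos φ₂ , cos φ₁ sin φ₂ − sin φ₁ cos φ₂ cos Δλ ) = atan2(0.7556, -0.5661) = 126.84°.
So the initial bearing is 126.8°.

126.8°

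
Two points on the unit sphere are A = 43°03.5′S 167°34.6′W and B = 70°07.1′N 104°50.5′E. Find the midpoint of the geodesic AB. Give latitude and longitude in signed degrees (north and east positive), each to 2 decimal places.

17.47°, 167.91°

Central angle δ = 2.2544 rad. Interpolating on the sphere with fraction f = 0.5:
P = [sin((1−f)δ)·A + sin(fδ)·B] / sin δ = 1.1649·A + 1.1649·B in Cartesian coordinates,
giving P = (-0.9327, 0.1998, 0.3002), i.e. latitude 17.47°, longitude 167.91°.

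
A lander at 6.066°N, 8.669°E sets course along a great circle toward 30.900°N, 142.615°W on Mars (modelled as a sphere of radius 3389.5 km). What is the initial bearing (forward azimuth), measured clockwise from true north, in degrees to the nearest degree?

325°

With φ₁ = 0.1059, φ₂ = 0.5393, Δλ = -2.6404 rad, the forward-azimuth formula gives
θ = atan2( sin Δλ cos φ₂ , cos φ₁ sin φ₂ − sin φ₁ cos φ₂ cos Δλ ) = atan2(-0.4123, 0.5902) = -34.94°.
Adding 360° brings this into [0°, 360°): 325°.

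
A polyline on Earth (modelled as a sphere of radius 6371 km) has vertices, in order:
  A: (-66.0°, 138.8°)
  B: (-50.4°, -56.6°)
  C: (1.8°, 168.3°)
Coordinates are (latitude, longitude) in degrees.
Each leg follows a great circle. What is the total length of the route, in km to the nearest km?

Leg A→B: central angle 1.0996 rad, distance 7005.6 km.
Leg B→C: central angle 2.0663 rad, distance 13164.5 km.
Total: 7005.6 + 13164.5 ≈ 20170 km.

20170 km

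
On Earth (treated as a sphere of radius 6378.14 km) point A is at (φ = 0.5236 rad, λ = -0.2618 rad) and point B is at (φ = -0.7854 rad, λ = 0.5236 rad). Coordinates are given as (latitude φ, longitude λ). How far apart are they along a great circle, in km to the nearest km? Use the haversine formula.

9511 km

In radians: φ₁ = 0.5236, φ₂ = -0.7854, Δλ = 45.000° = 0.7854 rad.
Haversine: a = sin²(Δφ/2) + cos φ₁ cos φ₂ sin²(Δλ/2) = 0.3706 + (0.8660)(0.7071)(0.1464) = 0.46027.
Central angle c = 2·arcsin(√a) = 1.49126 rad.
Distance = R·c = 6378.14 × 1.4913 ≈ 9511 km.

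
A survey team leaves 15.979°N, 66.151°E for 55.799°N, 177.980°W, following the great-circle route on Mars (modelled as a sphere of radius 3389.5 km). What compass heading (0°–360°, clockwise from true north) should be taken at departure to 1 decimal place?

30.4°

Δλ = 115.869° = 2.0223 rad.
y = sin Δλ · cos φ₂ = (0.8998)(0.5621) = 0.5058
x = cos φ₁ sin φ₂ − sin φ₁ cos φ₂ cos Δλ = (0.9614)(0.8271) − (0.2753)(0.5621)(-0.4363) = 0.8626
θ = atan2(y, x) = 30.38°, so the bearing is 30.4°.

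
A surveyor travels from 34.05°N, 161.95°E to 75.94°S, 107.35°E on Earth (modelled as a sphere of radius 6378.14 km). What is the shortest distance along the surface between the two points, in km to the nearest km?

With latitudes φ₁ = 34.050°, φ₂ = -75.940° and longitude difference Δλ = -54.600°:
cos c = sin φ₁ sin φ₂ + cos φ₁ cos φ₂ cos Δλ = (0.5599)(-0.9700) + (0.8285)(0.2429)(0.5793) = -0.42654,
so c = arccos(-0.42654) = 2.01146 rad.
Distance = R·c = 6378.14 × 2.0115 ≈ 12829 km.

12829 km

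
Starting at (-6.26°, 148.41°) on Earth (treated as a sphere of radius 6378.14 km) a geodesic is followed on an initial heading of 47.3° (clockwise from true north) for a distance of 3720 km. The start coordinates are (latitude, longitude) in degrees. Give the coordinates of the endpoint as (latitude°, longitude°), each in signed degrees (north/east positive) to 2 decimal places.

16.27°, 173.35°

Angular distance δ = d/R = 3720/6378.14 = 0.58324 rad; initial bearing θ = 0.8255 rad.
sin φ₂ = sin φ₁ cos δ + cos φ₁ sin δ cos θ = (-0.1090)(0.8347) + (0.9940)(0.5507)(0.6782) = 0.2802, so φ₂ = 16.27°.
Δλ = atan2(sin θ sin δ cos φ₁, cos δ − sin φ₁ sin φ₂) = atan2(0.4023, 0.8652) = 24.938°.
λ₂ = 148.410° + 24.938° = 173.35°.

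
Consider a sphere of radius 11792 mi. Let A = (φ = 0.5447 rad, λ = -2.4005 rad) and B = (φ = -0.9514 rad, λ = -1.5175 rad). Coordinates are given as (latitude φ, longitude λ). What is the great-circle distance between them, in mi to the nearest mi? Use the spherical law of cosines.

19783 mi

Let φ₁ = 0.5447 rad, φ₂ = -0.9514 rad, and Δλ = 0.8830 rad.
cos c = sin φ₁ sin φ₂ + cos φ₁ cos φ₂ cos Δλ = (0.5182)(-0.8142) + (0.8553)(0.5805)(0.6348) = -0.10669,
so c = arccos(-0.10669) = 1.67769 rad.
Distance = R·c = 11792 × 1.6777 ≈ 19783 mi.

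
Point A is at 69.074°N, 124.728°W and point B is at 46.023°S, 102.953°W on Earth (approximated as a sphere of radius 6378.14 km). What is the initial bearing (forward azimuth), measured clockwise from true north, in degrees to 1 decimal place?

Δλ = 21.775° = 0.3800 rad.
y = sin Δλ · cos φ₂ = (0.3710)(0.6944) = 0.2576
x = cos φ₁ sin φ₂ − sin φ₁ cos φ₂ cos Δλ = (0.3572)(-0.7196) − (0.9340)(0.6944)(0.9286) = -0.8593
θ = atan2(y, x) = 163.31°, so the bearing is 163.3°.

163.3°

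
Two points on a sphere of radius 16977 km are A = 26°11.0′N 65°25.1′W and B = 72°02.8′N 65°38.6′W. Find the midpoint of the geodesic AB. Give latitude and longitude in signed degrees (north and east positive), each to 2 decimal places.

The central angle between A and B is δ = 0.8005 rad.
With f = 0.5, the slerp weights are sin((1−f)δ)/sin δ = 0.5429 and sin(fδ)/sin δ = 0.5429.
Weighted sum of the unit vectors: (0.5429)·(0.3733,-0.8161,0.4412) + (0.5429)·(0.1271,-0.2808,0.9513) = (0.2717, -0.5955, 0.7560).
Converting back: φ = atan2(z, √(x²+y²)) = 49.12°, λ = atan2(y, x) = -65.48°.

49.12°, -65.48°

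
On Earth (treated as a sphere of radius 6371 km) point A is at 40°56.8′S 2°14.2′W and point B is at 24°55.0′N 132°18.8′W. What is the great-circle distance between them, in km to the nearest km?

In radians: φ₁ = -0.7147, φ₂ = 0.4349, Δλ = -130.077° = -2.2703 rad.
cos c = sin φ₁ sin φ₂ + cos φ₁ cos φ₂ cos Δλ = (-0.6554)(0.4213) + (0.7553)(0.9069)(-0.6438) = -0.71712,
so c = arccos(-0.71712) = 2.37046 rad.
Distance = R·c = 6371 × 2.3705 ≈ 15102 km.

15102 km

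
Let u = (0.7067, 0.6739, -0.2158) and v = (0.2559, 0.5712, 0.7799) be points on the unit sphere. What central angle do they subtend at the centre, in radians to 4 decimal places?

u·v = 0.3975; |u| = 1.0001, |v| = 1.0000.
cos θ = (u·v)/(|u||v|) = 0.3974, so θ = 1.1621 rad.

1.1621 rad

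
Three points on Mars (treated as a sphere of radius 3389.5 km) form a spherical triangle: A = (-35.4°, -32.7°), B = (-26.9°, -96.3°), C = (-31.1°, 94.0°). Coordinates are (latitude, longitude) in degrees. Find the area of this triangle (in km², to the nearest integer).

Side lengths (central angles): a = 2.1149, b = 1.6890, c = 0.9455 rad; semiperimeter s = 2.3747.
By l'Huilier's theorem, tan(E/4) = √[tan(s/2) tan((s−a)/2) tan((s−b)/2) tan((s−c)/2)], giving spherical excess E = 1.2267 rad.
Area = E·R² = 1.2267 × (3389.5)² ≈ 14093763 km².

14093763 km²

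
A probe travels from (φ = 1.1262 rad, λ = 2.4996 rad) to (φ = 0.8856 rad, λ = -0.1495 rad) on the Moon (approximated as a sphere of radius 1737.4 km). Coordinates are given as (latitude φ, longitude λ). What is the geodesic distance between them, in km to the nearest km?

With latitudes φ₁ = 64.527°, φ₂ = 50.741° and longitude difference Δλ = -151.782°:
cos c = sin φ₁ sin φ₂ + cos φ₁ cos φ₂ cos Δλ = (0.9028)(0.7743) + (0.4301)(0.6328)(-0.8812) = 0.45919,
so c = arccos(0.45919) = 1.09371 rad.
Distance = R·c = 1737.4 × 1.0937 ≈ 1900 km.

1900 km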